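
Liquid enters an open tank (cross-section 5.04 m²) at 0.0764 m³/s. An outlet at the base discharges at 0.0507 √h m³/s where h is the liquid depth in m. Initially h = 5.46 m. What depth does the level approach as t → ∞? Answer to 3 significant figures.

Level balance: A dh/dt = 0.0764 − 0.0507 √h. Setting dh/dt = 0:
Q_in = 0.0507 √h_ss ⇒ √h_ss = 0.0764/0.0507 = 1.5069.
h_ss = 1.5069² = 2.2708 m. (Since h₀ = 5.46 m > h_ss, the level will fall toward this value.)

2.27 m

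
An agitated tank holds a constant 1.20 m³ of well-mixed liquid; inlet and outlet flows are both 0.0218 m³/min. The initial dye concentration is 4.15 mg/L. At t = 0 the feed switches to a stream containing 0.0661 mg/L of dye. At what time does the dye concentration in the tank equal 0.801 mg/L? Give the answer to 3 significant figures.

94.4 min

Species balance: V dC/dt = Q(C_in − C) ⇒ τ = V/Q = 55.046 min.
C(t) = C_in + (C₀ − C_in) e^(−t/τ). Set C = 0.801 and solve for t:
e^(−t/τ) = (C − C_in)/(C₀ − C_in) = (0.801 − 0.0661)/(4.15 − 0.0661) = 0.17995
t = −τ ln(…) = 55.046 × 1.7151 = 94.408 min.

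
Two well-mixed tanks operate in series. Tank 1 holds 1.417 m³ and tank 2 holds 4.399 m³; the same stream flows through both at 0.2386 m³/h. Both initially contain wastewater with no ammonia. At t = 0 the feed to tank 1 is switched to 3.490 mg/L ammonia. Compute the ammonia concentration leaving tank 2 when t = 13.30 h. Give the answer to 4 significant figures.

Time constants: τᵢ = Vᵢ/Q for each well-mixed tank.
τ₁ = 1.417/0.2386 = 5.93881 h; τ₂ = 4.399/0.2386 = 18.4367 h.
Tank 1: C₁ = C_in(1 − e^(−t/τ₁)). Tank 2 (τ₁ ≠ τ₂): C₂ = C_in[1 − (τ₁ e^(−t/τ₁) − τ₂ e^(−t/τ₂))/(τ₁ − τ₂)].
At t = 13.30: e^(−t/τ₁) = 0.106511, e^(−t/τ₂) = 0.486078.
C₂ = 3.490·[1 − (5.93881·0.106511 − 18.4367·0.486078)/(-12.4979)] = 3.490·0.333558 = 1.16412 mg/L.

1.164 mg/L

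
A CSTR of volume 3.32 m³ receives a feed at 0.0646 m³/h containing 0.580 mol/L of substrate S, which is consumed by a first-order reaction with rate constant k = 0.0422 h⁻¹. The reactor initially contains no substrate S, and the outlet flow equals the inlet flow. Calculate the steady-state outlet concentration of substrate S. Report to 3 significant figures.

Species balance: V dC/dt = Q C_in − Q C − k V C.
Steady state (dC/dt = 0): C_ss = Q C_in/(Q + kV) = C_in/(1 + kV/Q).
C_ss = 0.0646·0.580/(0.0646 + 0.0422·3.32) = 0.037468/0.20470 = 0.18304 mol/L.

0.183 mol/L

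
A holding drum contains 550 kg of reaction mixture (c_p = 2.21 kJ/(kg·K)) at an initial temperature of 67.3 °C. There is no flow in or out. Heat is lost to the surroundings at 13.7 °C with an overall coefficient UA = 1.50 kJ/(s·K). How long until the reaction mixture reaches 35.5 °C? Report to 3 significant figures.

Heat balance on the well-mixed liquid: M c_p dT/dt = −UA(T − T_amb).
τ = M c_p/UA = 810.33 s; T_ss = T_amb = 13.700 °C.
T(t) = T_ss + (T₀ − T_ss)e^(−t/τ); set T = 35.5:
t = −τ ln[(T − T_ss)/(T₀ − T_ss)] = −810.33 · ln(0.40672) = 729.01 s.

729 s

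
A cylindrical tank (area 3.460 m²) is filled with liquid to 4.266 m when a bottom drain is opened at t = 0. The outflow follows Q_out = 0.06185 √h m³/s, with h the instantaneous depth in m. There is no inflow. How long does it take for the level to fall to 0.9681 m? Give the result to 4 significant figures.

A dh/dt = −Q_out = −0.06185 √h.
This is separable: 2 d(√h)/dt = −0.06185/A, so √h = √h₀ − (0.06185/(2A)) t.
t = 2A(√h₀ − √h)/0.06185 = 2·3.460·(√4.266 − √0.9681)/0.06185
  = 6.92000 × (2.06543 − 0.983921) / 0.06185 = 121.003 s.

121.0 s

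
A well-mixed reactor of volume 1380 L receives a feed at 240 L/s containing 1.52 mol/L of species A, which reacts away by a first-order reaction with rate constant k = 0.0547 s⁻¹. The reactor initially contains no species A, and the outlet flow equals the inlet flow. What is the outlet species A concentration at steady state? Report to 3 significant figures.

Accumulation = in − out − consumed: V dC/dt = Q C_in − Q C − k V C.
At steady state: 0 = Q C_in − (Q + kV) C_ss, so C_ss = Q C_in/(Q + kV).
C_ss = 240·1.52/(240 + 0.0547·1380) = 364.80/315.49 = 1.1563 mol/L.

1.16 mol/L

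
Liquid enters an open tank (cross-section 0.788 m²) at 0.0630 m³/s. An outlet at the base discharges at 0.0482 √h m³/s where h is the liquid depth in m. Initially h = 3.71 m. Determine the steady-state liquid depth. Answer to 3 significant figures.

A dh/dt = Q_in − 0.0482 √h. Steady state requires inflow = outflow:
Q_in = 0.0482 √h_ss ⇒ √h_ss = 0.0630/0.0482 = 1.3071.
h_ss = 1.3071² = 1.7084 m. (Since h₀ = 3.71 m > h_ss, the level will fall toward this value.)

1.71 m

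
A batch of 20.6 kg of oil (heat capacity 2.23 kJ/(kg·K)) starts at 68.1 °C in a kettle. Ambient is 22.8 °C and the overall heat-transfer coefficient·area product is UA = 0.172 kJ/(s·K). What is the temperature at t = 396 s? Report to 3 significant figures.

33.1 °C

Lumped-capacitance energy balance: M c_p dT/dt = UA(T_amb − T).
dT/dt = (T_ss − T)/τ with T_ss = T_amb = 22.800 °C, τ = M c_p/UA = 20.6·2.23/0.172 = 267.08 s.
This is linear first-order; T(t) = T_ss + (T₀ − T_ss) e^(−t/τ).
T(396) = 22.800 + (45.300)·0.22703 = 33.084 °C.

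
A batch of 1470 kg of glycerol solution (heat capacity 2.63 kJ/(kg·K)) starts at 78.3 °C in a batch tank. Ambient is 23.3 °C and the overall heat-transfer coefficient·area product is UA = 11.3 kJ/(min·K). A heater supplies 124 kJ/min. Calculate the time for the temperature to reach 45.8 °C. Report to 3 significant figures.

M c_p dT/dt = −UA(T − T_amb) + Q̇.
τ = M c_p/UA = 342.13 min; T_ss = T_amb + Q̇/UA = 23.3 + 124/11.3 = 34.273 °C.
T(t) = T_ss + (T₀ − T_ss)e^(−t/τ); set T = 45.8:
t = −τ ln[(T − T_ss)/(T₀ − T_ss)] = −342.13 · ln(0.26181) = 458.51 min.

459 min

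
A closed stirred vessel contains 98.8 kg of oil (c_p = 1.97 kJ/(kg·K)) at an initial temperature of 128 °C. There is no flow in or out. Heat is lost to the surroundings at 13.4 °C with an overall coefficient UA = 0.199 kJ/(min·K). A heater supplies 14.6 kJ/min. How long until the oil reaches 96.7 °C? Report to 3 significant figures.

1390 min

M c_p dT/dt = −UA(T − T_amb) + Q̇.
τ = M c_p/UA = 978.07 min; T_ss = T_amb + Q̇/UA = 13.4 + 14.6/0.199 = 86.767 °C.
T(t) = T_ss + (T₀ − T_ss)e^(−t/τ); set T = 96.7:
t = −τ ln[(T − T_ss)/(T₀ − T_ss)] = −978.07 · ln(0.24090) = 1392.1 min.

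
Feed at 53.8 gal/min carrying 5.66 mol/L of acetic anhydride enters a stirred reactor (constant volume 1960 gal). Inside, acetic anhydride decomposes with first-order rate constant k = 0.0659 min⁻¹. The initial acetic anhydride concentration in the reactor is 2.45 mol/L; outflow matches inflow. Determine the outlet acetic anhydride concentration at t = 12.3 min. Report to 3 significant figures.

Species balance: V dC/dt = Q C_in − Q C − k V C.
dC/dt = (Q/V) C_in − (Q/V + k) C; effective rate a = Q/V + k = 0.027449 + 0.0659 = 0.093349 min⁻¹.
C_ss = Q C_in/(Q + kV) = 1.6643 mol/L; C(t) = C_ss + (C₀ − C_ss) e^(−a t).
C(12.3) = 1.6643 + (0.78569)·e^(−0.093349·12.3) = 1.6643 + (0.78569)·0.31721 = 1.9135 mol/L.

1.91 mol/L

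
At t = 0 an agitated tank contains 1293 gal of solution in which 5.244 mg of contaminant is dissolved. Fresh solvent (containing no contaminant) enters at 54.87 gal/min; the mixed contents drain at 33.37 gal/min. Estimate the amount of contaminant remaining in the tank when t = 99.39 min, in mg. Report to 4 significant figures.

Let m(t) be the amount of contaminant. Volume: V(t) = V₀ + (Q_in − Q_out) t = 1293 + 21.5000 t; V(99.39) = 3429.89 gal.
Solute balance: dm/dt = 0 − Q_out C = −Q_out m/V(t).
dm/m = −Q_out dt/(V₀ + 21.5000 t); integrating gives ln(m/m₀) = −(Q_out/(Q_in−Q_out)) ln(V/V₀).
m = m₀ (V₀/V)^(Q_out/(Q_in−Q_out)) = 5.244 × (1293/3429.89)^(1.55209) = 1.15364 mg.

1.154 mg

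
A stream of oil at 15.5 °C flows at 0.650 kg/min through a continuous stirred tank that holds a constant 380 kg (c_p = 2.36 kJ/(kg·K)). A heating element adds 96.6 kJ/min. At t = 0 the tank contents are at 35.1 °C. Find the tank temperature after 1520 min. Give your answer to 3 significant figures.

First-law balance (no shaft work): M c_p dT/dt = ṁ c_p (T_in − T) + 96.6.
Rearrange: dT/dt = (T_ss − T)/τ with τ = M/ṁ = 584.62 min and T_ss = T_in + Q̇/(ṁ c_p) = 78.473 °C.
Solution: T(t) = T_ss + (T₀ − T_ss) e^(−t/τ).
T(1520) = 78.473 + (-43.373)·e^(−1520/584.62) = 78.473 + (-43.373)·0.074274 = 75.251 °C.

75.3 °C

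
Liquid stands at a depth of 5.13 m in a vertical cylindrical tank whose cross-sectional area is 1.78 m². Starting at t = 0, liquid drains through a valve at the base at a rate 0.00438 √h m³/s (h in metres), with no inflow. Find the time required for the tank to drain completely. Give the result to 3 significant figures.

A dh/dt = −Q_out = −0.00438 √h.
Separate and integrate: 2(√h − √h₀) = −(0.00438/A) t.
Tank is empty when √h = 0: t_empty = 2A√h₀/0.00438.
t_empty = 2·1.78·√5.13/0.00438 = 3.5600·2.2650/0.00438 = 1840.9 s.

1840 s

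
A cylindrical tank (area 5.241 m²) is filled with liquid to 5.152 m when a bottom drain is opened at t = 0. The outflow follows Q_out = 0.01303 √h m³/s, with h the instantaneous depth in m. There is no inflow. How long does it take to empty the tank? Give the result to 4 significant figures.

Volume balance on the tank: A dh/dt = −0.01303 √h.
∫ h^(−1/2) dh = −(0.01303/A) ∫ dt, giving 2√h = 2√h₀ − (0.01303/A) t.
Tank is empty when √h = 0: t_empty = 2A√h₀/0.01303.
t_empty = 2·5.241·√5.152/0.01303 = 10.4820·2.26980/0.01303 = 1825.94 s.

1826 s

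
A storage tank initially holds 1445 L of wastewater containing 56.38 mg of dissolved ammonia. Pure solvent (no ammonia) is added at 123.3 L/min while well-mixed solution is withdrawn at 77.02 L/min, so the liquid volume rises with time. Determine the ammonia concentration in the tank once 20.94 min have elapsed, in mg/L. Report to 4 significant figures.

Total volume: dV/dt = Q_in − Q_out = 46.2800 L/min, so V(t) = 1445 + 46.2800 t and V(20.94) = 2414.10 L.
Solute balance: dm/dt = 0 − Q_out C = −Q_out m/V(t).
Separate: dm/m = −Q_out dt/V(t) ⇒ ln(m/m₀) = −(Q_out/(Q_in−Q_out)) ln(V/V₀).
m = m₀ (V₀/V)^(Q_out/(Q_in−Q_out)) = 56.38 × (1445/2414.10)^(1.66422) = 23.9989 mg.
C = m/V = 23.9989/2414.10 = 0.00994111 mg/L.

0.009941 mg/L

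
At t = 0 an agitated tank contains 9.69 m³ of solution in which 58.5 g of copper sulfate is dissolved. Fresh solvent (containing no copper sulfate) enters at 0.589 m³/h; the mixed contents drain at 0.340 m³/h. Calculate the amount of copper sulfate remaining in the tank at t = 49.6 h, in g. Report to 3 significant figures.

Total volume: dV/dt = Q_in − Q_out = 0.24900 m³/h, so V(t) = 9.69 + 0.24900 t and V(49.6) = 22.040 m³.
Species balance (pure solvent in): dm/dt = −Q_out · m/V(t).
Separate: dm/m = −Q_out dt/V(t) ⇒ ln(m/m₀) = −(Q_out/(Q_in−Q_out)) ln(V/V₀).
m = m₀ (V₀/V)^(Q_out/(Q_in−Q_out)) = 58.5 × (9.69/22.040)^(1.3655) = 19.047 g.

19.0 g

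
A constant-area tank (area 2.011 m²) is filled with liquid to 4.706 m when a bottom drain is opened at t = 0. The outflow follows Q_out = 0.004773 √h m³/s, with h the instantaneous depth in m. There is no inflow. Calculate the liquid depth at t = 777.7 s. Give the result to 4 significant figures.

1.554 m

With no inflow, A dh/dt = −0.004773 √h.
This is separable: 2 d(√h)/dt = −0.004773/A, so √h = √h₀ − (0.004773/(2A)) t.
√h = √4.706 − 0.004773·777.7/(2·2.011) = 2.16933 − 0.922914 = 1.24642.
h = 1.24642² = 1.55356 m.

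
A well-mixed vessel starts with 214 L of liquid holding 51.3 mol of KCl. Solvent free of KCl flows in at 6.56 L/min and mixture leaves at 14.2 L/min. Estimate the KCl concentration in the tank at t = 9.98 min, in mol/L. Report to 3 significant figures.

Total volume: dV/dt = Q_in − Q_out = -7.6400 L/min, so V(t) = 214 − 7.6400 t and V(9.98) = 137.75 L.
No KCl enters, so dm/dt = −Q_out · (m/V).
Separate: dm/m = −Q_out dt/V(t) ⇒ ln(m/m₀) = −(Q_out/(Q_in−Q_out)) ln(V/V₀).
m = m₀ (V₀/V)^(Q_out/(Q_in−Q_out)) = 51.3 × (214/137.75)^(-1.8586) = 22.622 mol.
C = m/V = 22.622/137.75 = 0.16422 mol/L.

0.164 mol/L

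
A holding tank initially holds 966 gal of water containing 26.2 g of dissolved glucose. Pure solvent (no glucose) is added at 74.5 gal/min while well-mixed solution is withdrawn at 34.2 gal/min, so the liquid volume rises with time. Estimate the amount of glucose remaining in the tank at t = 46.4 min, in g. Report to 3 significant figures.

Total volume: dV/dt = Q_in − Q_out = 40.300 gal/min, so V(t) = 966 + 40.300 t and V(46.4) = 2835.9 gal.
Solute balance: dm/dt = 0 − Q_out C = −Q_out m/V(t).
Separate: dm/m = −Q_out dt/V(t) ⇒ ln(m/m₀) = −(Q_out/(Q_in−Q_out)) ln(V/V₀).
m = m₀ (V₀/V)^(Q_out/(Q_in−Q_out)) = 26.2 × (966/2835.9)^(0.84864) = 10.505 g.

10.5 g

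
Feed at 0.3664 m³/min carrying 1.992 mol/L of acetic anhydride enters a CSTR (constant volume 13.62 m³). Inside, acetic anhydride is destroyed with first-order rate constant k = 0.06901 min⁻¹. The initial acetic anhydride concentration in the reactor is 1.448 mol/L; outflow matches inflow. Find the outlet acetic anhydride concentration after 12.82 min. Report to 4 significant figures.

0.8188 mol/L

Accumulation = in − out − consumed: V dC/dt = Q C_in − Q C − k V C.
dC/dt = (Q/V) C_in − (Q/V + k) C; effective rate a = Q/V + k = 0.0269016 + 0.06901 = 0.0959116 min⁻¹.
C_ss = Q C_in/(Q + kV) = 0.558723 mol/L; C(t) = C_ss + (C₀ − C_ss) e^(−a t).
C(12.82) = 0.558723 + (0.889277)·e^(−0.0959116·12.82) = 0.558723 + (0.889277)·0.292413 = 0.818759 mol/L.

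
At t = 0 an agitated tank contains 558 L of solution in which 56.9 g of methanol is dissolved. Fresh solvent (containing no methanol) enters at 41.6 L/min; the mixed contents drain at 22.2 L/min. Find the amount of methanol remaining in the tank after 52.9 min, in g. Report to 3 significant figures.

Total volume: dV/dt = Q_in − Q_out = 19.400 L/min, so V(t) = 558 + 19.400 t and V(52.9) = 1584.3 L.
Species balance (pure solvent in): dm/dt = −Q_out · m/V(t).
dm/m = −Q_out dt/(V₀ + 19.400 t); integrating gives ln(m/m₀) = −(Q_out/(Q_in−Q_out)) ln(V/V₀).
m = m₀ (V₀/V)^(Q_out/(Q_in−Q_out)) = 56.9 × (558/1584.3)^(1.1443) = 17.239 g.

17.2 g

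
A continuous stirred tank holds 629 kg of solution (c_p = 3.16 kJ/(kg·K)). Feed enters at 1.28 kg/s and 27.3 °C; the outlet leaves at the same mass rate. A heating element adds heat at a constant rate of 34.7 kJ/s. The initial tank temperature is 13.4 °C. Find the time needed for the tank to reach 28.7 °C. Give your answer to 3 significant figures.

First-law balance (no shaft work): M c_p dT/dt = ṁ c_p (T_in − T) + 34.7.
τ = M/ṁ = 491.41 s; T_ss = T_in + Q̇/(ṁ c_p) = 35.879 °C.
T(t) = T_ss + (T₀ − T_ss) e^(−t/τ). Set T = 28.7:
e^(−t/τ) = (28.7 − 35.879)/(13.4 − 35.879) = 0.31936
t = −491.41 · ln(0.31936) = 560.91 s.

561 s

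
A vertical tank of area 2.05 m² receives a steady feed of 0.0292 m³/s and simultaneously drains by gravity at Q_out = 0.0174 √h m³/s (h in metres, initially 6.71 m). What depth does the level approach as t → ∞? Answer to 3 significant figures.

2.82 m

A dh/dt = Q_in − 0.0174 √h. Steady state requires inflow = outflow:
Q_in = 0.0174 √h_ss ⇒ √h_ss = 0.0292/0.0174 = 1.6782.
h_ss = 1.6782² = 2.8162 m. (Since h₀ = 6.71 m > h_ss, the level will fall toward this value.)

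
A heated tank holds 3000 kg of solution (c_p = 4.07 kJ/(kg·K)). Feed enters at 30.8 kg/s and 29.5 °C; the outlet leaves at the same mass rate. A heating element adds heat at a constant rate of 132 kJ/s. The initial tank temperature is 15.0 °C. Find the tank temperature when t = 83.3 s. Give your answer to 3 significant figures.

23.9 °C

Heat balance on the well-mixed liquid: M c_p dT/dt = ṁ c_p (T_in − T) + 132.
τ = M/ṁ = 97.403 s; T_ss = T_in + Q̇/(ṁ c_p) = 29.5 + 132/(30.8·4.07) = 30.553 °C.
This is linear first-order; T(t) = T_ss + (T₀ − T_ss) e^(−t/τ).
T(83.3) = 30.553 + (-15.553)·e^(−83.3/97.403) = 30.553 + (-15.553)·0.42519 = 23.940 °C.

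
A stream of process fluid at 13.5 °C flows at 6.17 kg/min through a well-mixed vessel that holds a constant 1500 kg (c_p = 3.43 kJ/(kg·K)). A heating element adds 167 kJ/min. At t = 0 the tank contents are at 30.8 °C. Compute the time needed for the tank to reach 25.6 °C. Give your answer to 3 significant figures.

M c_p dT/dt = ṁ c_p (T_in − T) + Q̇.
τ = M/ṁ = 243.11 min; T_ss = T_in + Q̇/(ṁ c_p) = 21.391 °C.
T(t) = T_ss + (T₀ − T_ss) e^(−t/τ). Set T = 25.6:
e^(−t/τ) = (25.6 − 21.391)/(30.8 − 21.391) = 0.44733
t = −243.11 · ln(0.44733) = 195.57 min.

196 min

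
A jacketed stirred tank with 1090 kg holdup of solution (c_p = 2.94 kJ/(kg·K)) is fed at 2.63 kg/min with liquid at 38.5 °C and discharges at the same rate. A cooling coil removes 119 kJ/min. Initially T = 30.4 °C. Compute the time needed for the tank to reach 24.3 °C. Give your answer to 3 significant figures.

M c_p dT/dt = ṁ c_p (T_in − T) − Q̇.
τ = M/ṁ = 414.45 min; T_ss = T_in − Q̇/(ṁ c_p) = 23.110 °C.
T(t) = T_ss + (T₀ − T_ss) e^(−t/τ). Set T = 24.3:
e^(−t/τ) = (24.3 − 23.110)/(30.4 − 23.110) = 0.16326
t = −414.45 · ln(0.16326) = 751.15 min.

751 min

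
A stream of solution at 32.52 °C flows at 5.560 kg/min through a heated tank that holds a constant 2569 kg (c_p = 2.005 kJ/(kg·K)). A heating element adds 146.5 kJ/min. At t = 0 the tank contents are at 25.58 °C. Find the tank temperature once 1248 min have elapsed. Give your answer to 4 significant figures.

M c_p dT/dt = ṁ c_p (T_in − T) + Q̇.
Rearrange: dT/dt = (T_ss − T)/τ with τ = M/ṁ = 462.050 min and T_ss = T_in + Q̇/(ṁ c_p) = 45.6616 °C.
T approaches T_ss exponentially: T(t) = T_ss + (T₀ − T_ss) e^(−t/τ).
T(1248) = 45.6616 + (-20.0816)·e^(−1248/462.050) = 45.6616 + (-20.0816)·0.0671381 = 44.3134 °C.

44.31 °C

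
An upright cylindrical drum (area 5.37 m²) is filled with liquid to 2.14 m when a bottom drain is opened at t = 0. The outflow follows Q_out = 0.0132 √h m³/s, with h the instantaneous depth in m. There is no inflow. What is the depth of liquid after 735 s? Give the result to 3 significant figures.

A dh/dt = −Q_out = −0.0132 √h.
∫ h^(−1/2) dh = −(0.0132/A) ∫ dt, giving 2√h = 2√h₀ − (0.0132/A) t.
√h = √2.14 − 0.0132·735/(2·5.37) = 1.4629 − 0.90335 = 0.55952.
h = 0.55952² = 0.31306 m.

0.313 m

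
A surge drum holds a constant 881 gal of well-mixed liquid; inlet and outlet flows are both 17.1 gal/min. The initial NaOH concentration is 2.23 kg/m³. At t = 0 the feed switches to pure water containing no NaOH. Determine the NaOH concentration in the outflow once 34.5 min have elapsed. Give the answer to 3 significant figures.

Species balance on the tank: V dC/dt = Q(C_in − C).
So dC/dt = (C_in − C)/τ with τ = V/Q = 881/17.1 = 51.520 min.
C approaches C_in exponentially: C(t) = C_in + (C₀ − C_in) e^(−t/τ).
C(34.5) = 0 + (2.23 − 0)·e^(−34.5/51.520) = 0 + (2.2300)·0.51189 = 1.1415 kg/m³.

1.14 kg/m³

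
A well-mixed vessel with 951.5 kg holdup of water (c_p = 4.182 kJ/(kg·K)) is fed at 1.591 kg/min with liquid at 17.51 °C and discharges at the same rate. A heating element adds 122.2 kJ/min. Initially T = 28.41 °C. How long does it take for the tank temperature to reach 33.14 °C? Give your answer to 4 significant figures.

M c_p dT/dt = ṁ c_p (T_in − T) + Q̇.
τ = M/ṁ = 598.052 min; T_ss = T_in + Q̇/(ṁ c_p) = 35.8761 °C.
T(t) = T_ss + (T₀ − T_ss) e^(−t/τ). Set T = 33.14:
e^(−t/τ) = (33.14 − 35.8761)/(28.41 − 35.8761) = 0.366470
t = −598.052 · ln(0.366470) = 600.347 min.

600.3 min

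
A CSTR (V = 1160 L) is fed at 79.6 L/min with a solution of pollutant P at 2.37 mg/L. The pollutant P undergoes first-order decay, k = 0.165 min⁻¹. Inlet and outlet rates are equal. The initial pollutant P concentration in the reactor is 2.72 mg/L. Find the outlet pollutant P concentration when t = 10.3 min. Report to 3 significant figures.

0.879 mg/L

Accumulation = in − out − consumed: V dC/dt = Q C_in − Q C − k V C.
This is linear with rate a = Q/V + k = 0.23362 min⁻¹.
C_ss = Q C_in/(Q + kV) = 0.69613 mg/L; C(t) = C_ss + (C₀ − C_ss) e^(−a t).
C(10.3) = 0.69613 + (2.0239)·e^(−0.23362·10.3) = 0.69613 + (2.0239)·0.090149 = 0.87858 mg/L.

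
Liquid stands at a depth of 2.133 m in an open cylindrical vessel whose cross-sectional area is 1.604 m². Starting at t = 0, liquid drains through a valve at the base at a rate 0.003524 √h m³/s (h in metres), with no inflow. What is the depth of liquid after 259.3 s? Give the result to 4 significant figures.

Unsteady balance on liquid volume: A dh/dt = −0.003524 √h.
Separate and integrate: 2(√h − √h₀) = −(0.003524/A) t.
√h = √2.133 − 0.003524·259.3/(2·1.604) = 1.46048 − 0.284842 = 1.17564.
h = 1.17564² = 1.38212 m.

1.382 m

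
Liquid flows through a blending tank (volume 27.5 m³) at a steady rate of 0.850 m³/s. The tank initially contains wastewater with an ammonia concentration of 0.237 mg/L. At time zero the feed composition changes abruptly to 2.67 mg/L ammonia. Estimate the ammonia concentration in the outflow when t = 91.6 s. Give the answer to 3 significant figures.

Transient balance on the dissolved component: V dC/dt = Q(C_in − C).
So dC/dt = (C_in − C)/τ with τ = V/Q = 27.5/0.850 = 32.353 s.
C approaches C_in exponentially: C(t) = C_in + (C₀ − C_in) e^(−t/τ).
C(91.6) = 2.67 + (0.237 − 2.67)·e^(−91.6/32.353) = 2.67 + (-2.4330)·0.058938 = 2.5266 mg/L.

2.53 mg/L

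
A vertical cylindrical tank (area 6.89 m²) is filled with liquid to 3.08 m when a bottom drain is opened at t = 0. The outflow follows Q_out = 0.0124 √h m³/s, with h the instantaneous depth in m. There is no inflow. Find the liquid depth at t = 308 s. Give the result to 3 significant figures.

A dh/dt = −Q_out = −0.0124 √h.
This is separable: 2 d(√h)/dt = −0.0124/A, so √h = √h₀ − (0.0124/(2A)) t.
√h = √3.08 − 0.0124·308/(2·6.89) = 1.7550 − 0.27716 = 1.4778.
h = 1.4778² = 2.1840 m.

2.18 m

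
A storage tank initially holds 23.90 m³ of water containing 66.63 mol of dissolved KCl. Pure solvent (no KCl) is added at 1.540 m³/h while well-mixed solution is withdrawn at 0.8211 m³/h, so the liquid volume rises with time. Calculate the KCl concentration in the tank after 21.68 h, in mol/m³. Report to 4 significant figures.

Let m(t) be the amount of KCl. Volume: V(t) = V₀ + (Q_in − Q_out) t = 23.90 + 0.718900 t; V(21.68) = 39.4858 m³.
No KCl enters, so dm/dt = −Q_out · (m/V).
dm/m = −Q_out dt/(V₀ + 0.718900 t); integrating gives ln(m/m₀) = −(Q_out/(Q_in−Q_out)) ln(V/V₀).
m = m₀ (V₀/V)^(Q_out/(Q_in−Q_out)) = 66.63 × (23.90/39.4858)^(1.14216) = 37.5517 mol.
C = m/V = 37.5517/39.4858 = 0.951020 mol/m³.

0.9510 mol/m³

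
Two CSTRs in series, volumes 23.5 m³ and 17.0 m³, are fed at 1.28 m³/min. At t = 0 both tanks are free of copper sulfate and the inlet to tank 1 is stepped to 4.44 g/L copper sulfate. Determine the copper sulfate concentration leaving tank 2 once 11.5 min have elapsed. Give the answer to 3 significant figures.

Time constants: τᵢ = Vᵢ/Q for each well-mixed tank.
τ₁ = 23.5/1.28 = 18.359 min; τ₂ = 17.0/1.28 = 13.281 min.
Tank 1: C₁ = C_in(1 − e^(−t/τ₁)). Tank 2 (τ₁ ≠ τ₂): C₂ = C_in[1 − (τ₁ e^(−t/τ₁) − τ₂ e^(−t/τ₂))/(τ₁ − τ₂)].
At t = 11.5: e^(−t/τ₁) = 0.53452, e^(−t/τ₂) = 0.42068.
C₂ = 4.44·[1 − (18.359·0.53452 − 13.281·0.42068)/(5.0781)] = 4.44·0.16774 = 0.74476 g/L.

0.745 g/L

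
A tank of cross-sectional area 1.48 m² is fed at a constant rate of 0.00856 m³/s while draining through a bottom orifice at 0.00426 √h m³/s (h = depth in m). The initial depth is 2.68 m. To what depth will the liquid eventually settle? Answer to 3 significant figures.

4.04 m

Level balance: A dh/dt = 0.00856 − 0.00426 √h. Setting dh/dt = 0:
Q_in = 0.00426 √h_ss ⇒ √h_ss = 0.00856/0.00426 = 2.0094.
h_ss = 2.0094² = 4.0376 m. (Since h₀ = 2.68 m < h_ss, the level will rise toward this value.)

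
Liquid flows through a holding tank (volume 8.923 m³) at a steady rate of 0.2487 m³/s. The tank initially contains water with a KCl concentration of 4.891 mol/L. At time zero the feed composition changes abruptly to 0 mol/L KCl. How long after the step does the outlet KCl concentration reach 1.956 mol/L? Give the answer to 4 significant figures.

Species balance: V dC/dt = Q(C_in − C) ⇒ τ = V/Q = 35.8786 s.
C(t) = C_in + (C₀ − C_in) e^(−t/τ). Set C = 1.956 and solve for t:
e^(−t/τ) = (C − C_in)/(C₀ − C_in) = (1.956 − 0)/(4.891 − 0) = 0.399918
t = −τ ln(…) = 35.8786 × 0.916495 = 32.8825 s.

32.88 s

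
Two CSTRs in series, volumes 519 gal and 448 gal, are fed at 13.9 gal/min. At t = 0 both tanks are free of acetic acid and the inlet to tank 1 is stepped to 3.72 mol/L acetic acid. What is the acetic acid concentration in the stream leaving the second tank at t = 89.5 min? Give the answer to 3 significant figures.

2.71 mol/L

Species balance on tank i: dCᵢ/dt = (Cᵢ₋₁ − Cᵢ)/τᵢ with τᵢ = Vᵢ/Q.
τ₁ = 519/13.9 = 37.338 min; τ₂ = 448/13.9 = 32.230 min.
Tank 1: C₁ = C_in(1 − e^(−t/τ₁)). Tank 2 (τ₁ ≠ τ₂): C₂ = C_in[1 − (τ₁ e^(−t/τ₁) − τ₂ e^(−t/τ₂))/(τ₁ − τ₂)].
At t = 89.5: e^(−t/τ₁) = 0.090989, e^(−t/τ₂) = 0.062231.
C₂ = 3.72·[1 − (37.338·0.090989 − 32.230·0.062231)/(5.1079)] = 3.72·0.72755 = 2.7065 mol/L.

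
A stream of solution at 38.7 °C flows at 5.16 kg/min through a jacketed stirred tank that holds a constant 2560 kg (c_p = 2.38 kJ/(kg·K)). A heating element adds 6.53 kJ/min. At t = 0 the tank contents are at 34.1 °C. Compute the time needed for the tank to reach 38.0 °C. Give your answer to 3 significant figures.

708 min

M c_p dT/dt = ṁ c_p (T_in − T) + Q̇.
τ = M/ṁ = 496.12 min; T_ss = T_in + Q̇/(ṁ c_p) = 39.232 °C.
T(t) = T_ss + (T₀ − T_ss) e^(−t/τ). Set T = 38.0:
e^(−t/τ) = (38.0 − 39.232)/(34.1 − 39.232) = 0.24002
t = −496.12 · ln(0.24002) = 707.98 min.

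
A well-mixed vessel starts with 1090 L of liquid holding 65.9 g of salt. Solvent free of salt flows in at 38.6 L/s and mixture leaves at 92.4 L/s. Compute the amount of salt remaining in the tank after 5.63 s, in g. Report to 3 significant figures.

37.7 g

Let m(t) be the amount of salt. Volume: V(t) = V₀ + (Q_in − Q_out) t = 1090 − 53.800 t; V(5.63) = 787.11 L.
Species balance (pure solvent in): dm/dt = −Q_out · m/V(t).
Separate: dm/m = −Q_out dt/V(t) ⇒ ln(m/m₀) = −(Q_out/(Q_in−Q_out)) ln(V/V₀).
m = m₀ (V₀/V)^(Q_out/(Q_in−Q_out)) = 65.9 × (1090/787.11)^(-1.7175) = 37.674 g.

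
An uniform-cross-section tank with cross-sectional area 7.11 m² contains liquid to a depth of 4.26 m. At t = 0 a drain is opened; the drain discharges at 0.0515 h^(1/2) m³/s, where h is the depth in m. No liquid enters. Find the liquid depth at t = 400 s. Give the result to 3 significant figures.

Mass balance (ρ constant): A dh/dt = −0.0515 √h.
∫ h^(−1/2) dh = −(0.0515/A) ∫ dt, giving 2√h = 2√h₀ − (0.0515/A) t.
√h = √4.26 − 0.0515·400/(2·7.11) = 2.0640 − 1.4487 = 0.61531.
h = 0.61531² = 0.37861 m.

0.379 m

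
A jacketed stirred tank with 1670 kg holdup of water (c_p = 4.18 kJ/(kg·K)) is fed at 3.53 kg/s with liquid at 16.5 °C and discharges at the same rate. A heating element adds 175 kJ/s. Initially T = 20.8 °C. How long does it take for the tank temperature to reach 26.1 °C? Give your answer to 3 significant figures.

First-law balance (no shaft work): M c_p dT/dt = ṁ c_p (T_in − T) + 175.
τ = M/ṁ = 473.09 s; T_ss = T_in + Q̇/(ṁ c_p) = 28.360 °C.
T(t) = T_ss + (T₀ − T_ss) e^(−t/τ). Set T = 26.1:
e^(−t/τ) = (26.1 − 28.360)/(20.8 − 28.360) = 0.29895
t = −473.09 · ln(0.29895) = 571.25 s.

571 s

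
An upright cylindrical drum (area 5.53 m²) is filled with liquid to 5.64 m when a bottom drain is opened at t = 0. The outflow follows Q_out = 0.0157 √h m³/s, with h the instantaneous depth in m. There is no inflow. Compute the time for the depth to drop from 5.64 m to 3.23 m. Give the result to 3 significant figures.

A dh/dt = −Q_out = −0.0157 √h.
Separate and integrate: 2(√h − √h₀) = −(0.0157/A) t.
t = 2A(√h₀ − √h)/0.0157 = 2·5.53·(√5.64 − √3.23)/0.0157
  = 11.060 × (2.3749 − 1.7972) / 0.0157 = 406.93 s.

407 s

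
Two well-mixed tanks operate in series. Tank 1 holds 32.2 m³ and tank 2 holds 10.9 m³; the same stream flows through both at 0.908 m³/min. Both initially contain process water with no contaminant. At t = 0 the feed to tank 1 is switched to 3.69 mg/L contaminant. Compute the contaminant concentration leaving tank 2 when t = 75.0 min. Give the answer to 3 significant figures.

3.02 mg/L

Species balance on tank i: dCᵢ/dt = (Cᵢ₋₁ − Cᵢ)/τᵢ with τᵢ = Vᵢ/Q.
τ₁ = 32.2/0.908 = 35.463 min; τ₂ = 10.9/0.908 = 12.004 min.
Solving the cascade with C₁(0)=C₂(0)=0 gives C₂(t) = C_in[1 − (τ₁ e^(−t/τ₁) − τ₂ e^(−t/τ₂))/(τ₁ − τ₂)].
At t = 75.0: e^(−t/τ₁) = 0.12064, e^(−t/τ₂) = 0.0019349.
C₂ = 3.69·[1 − (35.463·0.12064 − 12.004·0.0019349)/(23.458)] = 3.69·0.81861 = 3.0207 mg/L.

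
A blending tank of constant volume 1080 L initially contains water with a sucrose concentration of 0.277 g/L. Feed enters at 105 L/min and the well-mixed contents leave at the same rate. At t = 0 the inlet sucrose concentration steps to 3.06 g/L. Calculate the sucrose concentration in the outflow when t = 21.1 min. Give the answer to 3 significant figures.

Transient balance on the dissolved component: V dC/dt = Q(C_in − C).
Rewrite as dC/dt + C/τ = C_in/τ, τ = V/Q = 10.286 min.
Solution: C(t) = C_in + (C₀ − C_in) e^(−t/τ).
C(21.1) = 3.06 + (0.277 − 3.06)·e^(−21.1/10.286) = 3.06 + (-2.7830)·0.12856 = 2.7022 g/L.

2.70 g/L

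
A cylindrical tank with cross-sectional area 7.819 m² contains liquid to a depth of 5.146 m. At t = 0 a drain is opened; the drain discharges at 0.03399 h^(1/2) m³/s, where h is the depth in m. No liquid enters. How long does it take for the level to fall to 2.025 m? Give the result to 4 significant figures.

389.0 s

A dh/dt = −Q_out = −0.03399 √h.
∫ h^(−1/2) dh = −(0.03399/A) ∫ dt, giving 2√h = 2√h₀ − (0.03399/A) t.
t = 2A(√h₀ − √h)/0.03399 = 2·7.819·(√5.146 − √2.025)/0.03399
  = 15.6380 × (2.26848 − 1.42302) / 0.03399 = 388.974 s.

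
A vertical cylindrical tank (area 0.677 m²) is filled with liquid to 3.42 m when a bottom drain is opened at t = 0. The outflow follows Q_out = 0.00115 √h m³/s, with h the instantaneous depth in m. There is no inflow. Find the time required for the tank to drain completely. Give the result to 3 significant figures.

2180 s

A dh/dt = −Q_out = −0.00115 √h.
∫ h^(−1/2) dh = −(0.00115/A) ∫ dt, giving 2√h = 2√h₀ − (0.00115/A) t.
Set h = 0: 2√h₀ = (0.00115/A) t_empty ⇒ t_empty = 2A√h₀/0.00115.
t_empty = 2·0.677·√3.42/0.00115 = 1.3540·1.8493/0.00115 = 2177.4 s.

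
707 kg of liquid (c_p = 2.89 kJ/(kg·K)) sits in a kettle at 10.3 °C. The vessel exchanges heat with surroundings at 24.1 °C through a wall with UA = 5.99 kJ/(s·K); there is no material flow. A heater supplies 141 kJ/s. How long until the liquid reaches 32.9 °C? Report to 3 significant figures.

Lumped-capacitance energy balance: M c_p dT/dt = UA(T_amb − T) + Q̇.
τ = M c_p/UA = 341.11 s; T_ss = T_amb + Q̇/UA = 24.1 + 141/5.99 = 47.639 °C.
T(t) = T_ss + (T₀ − T_ss)e^(−t/τ); set T = 32.9:
t = −τ ln[(T − T_ss)/(T₀ − T_ss)] = −341.11 · ln(0.39474) = 317.07 s.

317 s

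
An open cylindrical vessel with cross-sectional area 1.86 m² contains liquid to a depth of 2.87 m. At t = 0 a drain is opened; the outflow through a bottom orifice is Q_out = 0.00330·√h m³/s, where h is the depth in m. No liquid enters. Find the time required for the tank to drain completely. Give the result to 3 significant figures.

1910 s

With no inflow, A dh/dt = −0.00330 √h.
∫ h^(−1/2) dh = −(0.00330/A) ∫ dt, giving 2√h = 2√h₀ − (0.00330/A) t.
Set h = 0: 2√h₀ = (0.00330/A) t_empty ⇒ t_empty = 2A√h₀/0.00330.
t_empty = 2·1.86·√2.87/0.00330 = 3.7200·1.6941/0.00330 = 1909.7 s.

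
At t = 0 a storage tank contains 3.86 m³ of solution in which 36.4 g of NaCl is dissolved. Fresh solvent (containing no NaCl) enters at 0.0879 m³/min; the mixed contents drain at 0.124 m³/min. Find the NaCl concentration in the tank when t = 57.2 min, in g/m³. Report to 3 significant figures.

1.46 g/m³

Let m(t) be the amount of NaCl. Volume: V(t) = V₀ + (Q_in − Q_out) t = 3.86 − 0.036100 t; V(57.2) = 1.7951 m³.
Species balance (pure solvent in): dm/dt = −Q_out · m/V(t).
dm/m = −Q_out dt/(V₀ − 0.036100 t); integrating gives ln(m/m₀) = −(Q_out/(Q_in−Q_out)) ln(V/V₀).
m = m₀ (V₀/V)^(Q_out/(Q_in−Q_out)) = 36.4 × (3.86/1.7951)^(-3.4349) = 2.6241 g.
C = m/V = 2.6241/1.7951 = 1.4618 g/m³.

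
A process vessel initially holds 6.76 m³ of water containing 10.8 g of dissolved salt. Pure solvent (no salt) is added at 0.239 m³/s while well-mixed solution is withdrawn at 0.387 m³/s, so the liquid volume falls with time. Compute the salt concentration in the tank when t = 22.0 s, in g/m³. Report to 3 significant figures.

0.553 g/m³

Total volume: dV/dt = Q_in − Q_out = -0.14800 m³/s, so V(t) = 6.76 − 0.14800 t and V(22.0) = 3.5040 m³.
Solute balance: dm/dt = 0 − Q_out C = −Q_out m/V(t).
Separate: dm/m = −Q_out dt/V(t) ⇒ ln(m/m₀) = −(Q_out/(Q_in−Q_out)) ln(V/V₀).
m = m₀ (V₀/V)^(Q_out/(Q_in−Q_out)) = 10.8 × (6.76/3.5040)^(-2.6149) = 1.9373 g.
C = m/V = 1.9373/3.5040 = 0.55287 g/m³.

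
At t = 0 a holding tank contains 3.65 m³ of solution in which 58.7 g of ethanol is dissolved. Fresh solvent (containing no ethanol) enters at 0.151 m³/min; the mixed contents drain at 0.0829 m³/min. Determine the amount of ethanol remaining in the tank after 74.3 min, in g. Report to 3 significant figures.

Let m(t) be the amount of ethanol. Volume: V(t) = V₀ + (Q_in − Q_out) t = 3.65 + 0.068100 t; V(74.3) = 8.7098 m³.
Solute balance: dm/dt = 0 − Q_out C = −Q_out m/V(t).
dm/m = −Q_out dt/(V₀ + 0.068100 t); integrating gives ln(m/m₀) = −(Q_out/(Q_in−Q_out)) ln(V/V₀).
m = m₀ (V₀/V)^(Q_out/(Q_in−Q_out)) = 58.7 × (3.65/8.7098)^(1.2173) = 20.363 g.

20.4 g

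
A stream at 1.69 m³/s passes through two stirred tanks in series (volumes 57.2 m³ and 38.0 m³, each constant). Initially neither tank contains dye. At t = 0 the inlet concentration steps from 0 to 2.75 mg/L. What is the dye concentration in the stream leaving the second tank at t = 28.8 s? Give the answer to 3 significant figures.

0.763 mg/L

Time constants: τᵢ = Vᵢ/Q for each well-mixed tank.
τ₁ = 57.2/1.69 = 33.846 s; τ₂ = 38.0/1.69 = 22.485 s.
Tank 1: C₁ = C_in(1 − e^(−t/τ₁)). Tank 2 (τ₁ ≠ τ₂): C₂ = C_in[1 − (τ₁ e^(−t/τ₁) − τ₂ e^(−t/τ₂))/(τ₁ − τ₂)].
At t = 28.8: e^(−t/τ₁) = 0.42703, e^(−t/τ₂) = 0.27780.
C₂ = 2.75·[1 − (33.846·0.42703 − 22.485·0.27780)/(11.361)] = 2.75·0.27764 = 0.76350 mg/L.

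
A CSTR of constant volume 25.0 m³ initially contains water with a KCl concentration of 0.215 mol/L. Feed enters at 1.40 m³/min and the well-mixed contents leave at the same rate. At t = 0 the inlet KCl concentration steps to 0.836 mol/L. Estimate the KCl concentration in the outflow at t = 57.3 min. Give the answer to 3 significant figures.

0.811 mol/L

Species balance on the tank: V dC/dt = Q(C_in − C).
Time constant τ = V/Q = 25.0/1.40 = 17.857 min.
Solution: C(t) = C_in + (C₀ − C_in) e^(−t/τ).
C(57.3) = 0.836 + (0.215 − 0.836)·e^(−57.3/17.857) = 0.836 + (-0.62100)·0.040405 = 0.81091 mol/L.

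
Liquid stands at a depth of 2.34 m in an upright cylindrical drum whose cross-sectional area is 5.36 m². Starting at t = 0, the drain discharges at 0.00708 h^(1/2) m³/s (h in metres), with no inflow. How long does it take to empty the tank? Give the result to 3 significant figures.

A dh/dt = −Q_out = −0.00708 √h.
Separate and integrate: 2(√h − √h₀) = −(0.00708/A) t.
Set h = 0: 2√h₀ = (0.00708/A) t_empty ⇒ t_empty = 2A√h₀/0.00708.
t_empty = 2·5.36·√2.34/0.00708 = 10.720·1.5297/0.00708 = 2316.2 s.

2320 s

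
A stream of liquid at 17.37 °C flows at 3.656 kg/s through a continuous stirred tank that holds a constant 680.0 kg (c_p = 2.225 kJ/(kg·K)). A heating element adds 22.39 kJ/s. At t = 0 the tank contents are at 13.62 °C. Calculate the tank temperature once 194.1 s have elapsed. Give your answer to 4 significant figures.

17.83 °C

Energy balance: M c_p dT/dt = ṁ c_p (T_in − T) + 22.39.
Rearrange: dT/dt = (T_ss − T)/τ with τ = M/ṁ = 185.996 s and T_ss = T_in + Q̇/(ṁ c_p) = 20.1224 °C.
T approaches T_ss exponentially: T(t) = T_ss + (T₀ − T_ss) e^(−t/τ).
T(194.1) = 20.1224 + (-6.50244)·e^(−194.1/185.996) = 20.1224 + (-6.50244)·0.352194 = 17.8323 °C.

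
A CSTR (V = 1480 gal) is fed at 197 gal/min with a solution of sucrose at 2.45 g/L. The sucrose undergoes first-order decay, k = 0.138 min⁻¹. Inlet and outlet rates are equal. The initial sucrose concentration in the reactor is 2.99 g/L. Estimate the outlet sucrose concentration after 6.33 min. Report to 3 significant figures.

1.52 g/L

V dC/dt = Q(C_in − C) − k V C.
This is linear with rate a = Q/V + k = 0.27111 min⁻¹.
C_ss = Q C_in/(Q + kV) = 1.2029 g/L; C(t) = C_ss + (C₀ − C_ss) e^(−a t).
C(6.33) = 1.2029 + (1.7871)·e^(−0.27111·6.33) = 1.2029 + (1.7871)·0.17976 = 1.5242 g/L.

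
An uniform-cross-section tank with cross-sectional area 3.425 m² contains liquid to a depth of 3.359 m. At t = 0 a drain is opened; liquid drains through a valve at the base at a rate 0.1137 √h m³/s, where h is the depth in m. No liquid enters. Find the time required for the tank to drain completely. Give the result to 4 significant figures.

110.4 s

A dh/dt = −Q_out = −0.1137 √h.
∫ h^(−1/2) dh = −(0.1137/A) ∫ dt, giving 2√h = 2√h₀ − (0.1137/A) t.
Tank is empty when √h = 0: t_empty = 2A√h₀/0.1137.
t_empty = 2·3.425·√3.359/0.1137 = 6.85000·1.83276/0.1137 = 110.417 s.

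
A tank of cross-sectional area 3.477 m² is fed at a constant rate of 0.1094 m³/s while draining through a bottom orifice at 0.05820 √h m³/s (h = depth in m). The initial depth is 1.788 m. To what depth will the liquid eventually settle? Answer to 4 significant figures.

3.533 m

A dh/dt = Q_in − 0.05820 √h. Steady state requires inflow = outflow:
Q_in = 0.05820 √h_ss ⇒ √h_ss = 0.1094/0.05820 = 1.87973.
h_ss = 1.87973² = 3.53337 m. (Since h₀ = 1.788 m < h_ss, the level will rise toward this value.)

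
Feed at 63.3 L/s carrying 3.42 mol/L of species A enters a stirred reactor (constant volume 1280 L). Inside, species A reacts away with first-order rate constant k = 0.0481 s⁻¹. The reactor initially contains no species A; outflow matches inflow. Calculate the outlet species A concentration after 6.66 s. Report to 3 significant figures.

0.828 mol/L

Accumulation = in − out − consumed: V dC/dt = Q C_in − Q C − k V C.
dC/dt = (Q/V) C_in − (Q/V + k) C; effective rate a = Q/V + k = 0.049453 + 0.0481 = 0.097553 s⁻¹.
C_ss = Q C_in/(Q + kV) = 1.7337 mol/L; C(t) = C_ss + (C₀ − C_ss) e^(−a t).
C(6.66) = 1.7337 + (-1.7337)·e^(−0.097553·6.66) = 1.7337 + (-1.7337)·0.52220 = 0.82837 mol/L.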